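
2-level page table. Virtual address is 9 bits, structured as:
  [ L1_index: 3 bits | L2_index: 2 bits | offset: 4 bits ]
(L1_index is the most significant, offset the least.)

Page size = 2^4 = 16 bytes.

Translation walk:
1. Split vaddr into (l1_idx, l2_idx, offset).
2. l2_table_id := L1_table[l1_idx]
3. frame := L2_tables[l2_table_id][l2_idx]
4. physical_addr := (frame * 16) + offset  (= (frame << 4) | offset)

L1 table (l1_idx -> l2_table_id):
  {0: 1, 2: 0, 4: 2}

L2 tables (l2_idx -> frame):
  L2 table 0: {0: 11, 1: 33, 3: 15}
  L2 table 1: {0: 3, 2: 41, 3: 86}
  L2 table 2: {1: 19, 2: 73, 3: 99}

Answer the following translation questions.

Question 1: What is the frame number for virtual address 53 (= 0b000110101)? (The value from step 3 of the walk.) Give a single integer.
vaddr = 53: l1_idx=0, l2_idx=3
L1[0] = 1; L2[1][3] = 86

Answer: 86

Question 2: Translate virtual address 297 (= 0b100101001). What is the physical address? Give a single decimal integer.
Answer: 1177

Derivation:
vaddr = 297 = 0b100101001
Split: l1_idx=4, l2_idx=2, offset=9
L1[4] = 2
L2[2][2] = 73
paddr = 73 * 16 + 9 = 1177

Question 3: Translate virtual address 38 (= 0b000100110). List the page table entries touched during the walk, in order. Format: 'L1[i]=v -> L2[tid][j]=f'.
vaddr = 38 = 0b000100110
Split: l1_idx=0, l2_idx=2, offset=6

Answer: L1[0]=1 -> L2[1][2]=41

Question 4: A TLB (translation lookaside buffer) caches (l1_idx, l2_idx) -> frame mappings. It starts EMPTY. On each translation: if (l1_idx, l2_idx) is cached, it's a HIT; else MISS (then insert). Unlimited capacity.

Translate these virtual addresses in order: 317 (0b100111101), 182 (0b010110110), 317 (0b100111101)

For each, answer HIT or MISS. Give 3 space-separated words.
Answer: MISS MISS HIT

Derivation:
vaddr=317: (4,3) not in TLB -> MISS, insert
vaddr=182: (2,3) not in TLB -> MISS, insert
vaddr=317: (4,3) in TLB -> HIT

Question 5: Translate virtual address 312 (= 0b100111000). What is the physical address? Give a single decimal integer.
Answer: 1592

Derivation:
vaddr = 312 = 0b100111000
Split: l1_idx=4, l2_idx=3, offset=8
L1[4] = 2
L2[2][3] = 99
paddr = 99 * 16 + 8 = 1592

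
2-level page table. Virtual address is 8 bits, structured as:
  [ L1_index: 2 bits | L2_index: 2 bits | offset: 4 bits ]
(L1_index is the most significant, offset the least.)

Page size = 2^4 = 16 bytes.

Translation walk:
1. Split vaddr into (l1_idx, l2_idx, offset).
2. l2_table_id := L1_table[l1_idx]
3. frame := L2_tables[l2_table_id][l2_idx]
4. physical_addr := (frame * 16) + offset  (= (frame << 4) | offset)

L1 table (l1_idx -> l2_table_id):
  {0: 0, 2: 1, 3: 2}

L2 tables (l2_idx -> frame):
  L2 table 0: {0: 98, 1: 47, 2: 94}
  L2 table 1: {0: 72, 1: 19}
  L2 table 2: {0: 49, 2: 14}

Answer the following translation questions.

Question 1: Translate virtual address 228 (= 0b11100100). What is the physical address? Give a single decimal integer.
vaddr = 228 = 0b11100100
Split: l1_idx=3, l2_idx=2, offset=4
L1[3] = 2
L2[2][2] = 14
paddr = 14 * 16 + 4 = 228

Answer: 228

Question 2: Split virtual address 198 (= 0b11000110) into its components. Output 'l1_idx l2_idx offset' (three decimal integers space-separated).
vaddr = 198 = 0b11000110
  top 2 bits -> l1_idx = 3
  next 2 bits -> l2_idx = 0
  bottom 4 bits -> offset = 6

Answer: 3 0 6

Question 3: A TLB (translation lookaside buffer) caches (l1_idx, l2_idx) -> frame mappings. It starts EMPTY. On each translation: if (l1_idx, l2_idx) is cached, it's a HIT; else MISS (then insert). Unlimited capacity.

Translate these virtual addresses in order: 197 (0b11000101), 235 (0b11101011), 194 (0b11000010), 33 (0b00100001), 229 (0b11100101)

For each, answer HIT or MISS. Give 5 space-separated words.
vaddr=197: (3,0) not in TLB -> MISS, insert
vaddr=235: (3,2) not in TLB -> MISS, insert
vaddr=194: (3,0) in TLB -> HIT
vaddr=33: (0,2) not in TLB -> MISS, insert
vaddr=229: (3,2) in TLB -> HIT

Answer: MISS MISS HIT MISS HIT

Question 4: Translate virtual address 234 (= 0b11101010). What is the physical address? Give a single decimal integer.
vaddr = 234 = 0b11101010
Split: l1_idx=3, l2_idx=2, offset=10
L1[3] = 2
L2[2][2] = 14
paddr = 14 * 16 + 10 = 234

Answer: 234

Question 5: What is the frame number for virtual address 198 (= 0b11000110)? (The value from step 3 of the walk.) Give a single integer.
Answer: 49

Derivation:
vaddr = 198: l1_idx=3, l2_idx=0
L1[3] = 2; L2[2][0] = 49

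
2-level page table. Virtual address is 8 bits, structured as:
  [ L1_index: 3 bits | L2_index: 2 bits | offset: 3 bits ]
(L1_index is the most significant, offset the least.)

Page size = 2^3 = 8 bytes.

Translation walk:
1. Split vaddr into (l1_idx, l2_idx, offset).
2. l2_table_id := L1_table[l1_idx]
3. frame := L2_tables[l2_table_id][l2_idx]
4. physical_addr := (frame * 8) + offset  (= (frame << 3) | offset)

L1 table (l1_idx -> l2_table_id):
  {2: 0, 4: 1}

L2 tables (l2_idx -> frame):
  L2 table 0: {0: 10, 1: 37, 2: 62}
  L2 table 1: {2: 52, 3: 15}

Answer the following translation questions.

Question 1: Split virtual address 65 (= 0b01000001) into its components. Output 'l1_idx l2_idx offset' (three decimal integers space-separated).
Answer: 2 0 1

Derivation:
vaddr = 65 = 0b01000001
  top 3 bits -> l1_idx = 2
  next 2 bits -> l2_idx = 0
  bottom 3 bits -> offset = 1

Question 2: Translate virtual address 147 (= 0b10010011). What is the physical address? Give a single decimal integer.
vaddr = 147 = 0b10010011
Split: l1_idx=4, l2_idx=2, offset=3
L1[4] = 1
L2[1][2] = 52
paddr = 52 * 8 + 3 = 419

Answer: 419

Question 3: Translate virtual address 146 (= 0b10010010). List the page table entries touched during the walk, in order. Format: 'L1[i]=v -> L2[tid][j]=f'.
vaddr = 146 = 0b10010010
Split: l1_idx=4, l2_idx=2, offset=2

Answer: L1[4]=1 -> L2[1][2]=52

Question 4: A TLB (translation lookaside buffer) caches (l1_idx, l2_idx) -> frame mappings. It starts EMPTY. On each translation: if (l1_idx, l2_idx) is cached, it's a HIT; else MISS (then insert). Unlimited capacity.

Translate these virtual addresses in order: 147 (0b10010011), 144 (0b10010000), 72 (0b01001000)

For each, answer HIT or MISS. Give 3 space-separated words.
Answer: MISS HIT MISS

Derivation:
vaddr=147: (4,2) not in TLB -> MISS, insert
vaddr=144: (4,2) in TLB -> HIT
vaddr=72: (2,1) not in TLB -> MISS, insert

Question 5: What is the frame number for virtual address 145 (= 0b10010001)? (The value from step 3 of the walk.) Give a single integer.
Answer: 52

Derivation:
vaddr = 145: l1_idx=4, l2_idx=2
L1[4] = 1; L2[1][2] = 52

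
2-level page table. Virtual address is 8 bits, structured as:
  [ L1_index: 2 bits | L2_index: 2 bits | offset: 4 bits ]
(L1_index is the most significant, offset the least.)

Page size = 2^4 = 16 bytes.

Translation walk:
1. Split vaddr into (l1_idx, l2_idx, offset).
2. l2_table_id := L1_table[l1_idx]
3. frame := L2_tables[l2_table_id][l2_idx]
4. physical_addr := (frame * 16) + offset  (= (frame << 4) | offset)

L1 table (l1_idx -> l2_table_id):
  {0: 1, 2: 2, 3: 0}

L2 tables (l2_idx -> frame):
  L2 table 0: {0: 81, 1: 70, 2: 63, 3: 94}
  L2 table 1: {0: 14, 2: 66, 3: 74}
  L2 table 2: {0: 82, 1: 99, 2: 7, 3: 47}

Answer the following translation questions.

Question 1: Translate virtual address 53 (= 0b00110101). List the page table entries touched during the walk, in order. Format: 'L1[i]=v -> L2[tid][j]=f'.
vaddr = 53 = 0b00110101
Split: l1_idx=0, l2_idx=3, offset=5

Answer: L1[0]=1 -> L2[1][3]=74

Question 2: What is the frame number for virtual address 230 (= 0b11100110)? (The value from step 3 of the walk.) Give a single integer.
vaddr = 230: l1_idx=3, l2_idx=2
L1[3] = 0; L2[0][2] = 63

Answer: 63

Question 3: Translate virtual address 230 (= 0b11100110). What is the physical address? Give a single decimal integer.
Answer: 1014

Derivation:
vaddr = 230 = 0b11100110
Split: l1_idx=3, l2_idx=2, offset=6
L1[3] = 0
L2[0][2] = 63
paddr = 63 * 16 + 6 = 1014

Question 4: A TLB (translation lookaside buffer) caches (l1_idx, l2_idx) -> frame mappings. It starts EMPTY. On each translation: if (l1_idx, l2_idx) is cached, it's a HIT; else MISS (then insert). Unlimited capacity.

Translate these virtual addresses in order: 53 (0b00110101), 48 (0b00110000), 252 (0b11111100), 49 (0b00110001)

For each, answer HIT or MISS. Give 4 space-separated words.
Answer: MISS HIT MISS HIT

Derivation:
vaddr=53: (0,3) not in TLB -> MISS, insert
vaddr=48: (0,3) in TLB -> HIT
vaddr=252: (3,3) not in TLB -> MISS, insert
vaddr=49: (0,3) in TLB -> HIT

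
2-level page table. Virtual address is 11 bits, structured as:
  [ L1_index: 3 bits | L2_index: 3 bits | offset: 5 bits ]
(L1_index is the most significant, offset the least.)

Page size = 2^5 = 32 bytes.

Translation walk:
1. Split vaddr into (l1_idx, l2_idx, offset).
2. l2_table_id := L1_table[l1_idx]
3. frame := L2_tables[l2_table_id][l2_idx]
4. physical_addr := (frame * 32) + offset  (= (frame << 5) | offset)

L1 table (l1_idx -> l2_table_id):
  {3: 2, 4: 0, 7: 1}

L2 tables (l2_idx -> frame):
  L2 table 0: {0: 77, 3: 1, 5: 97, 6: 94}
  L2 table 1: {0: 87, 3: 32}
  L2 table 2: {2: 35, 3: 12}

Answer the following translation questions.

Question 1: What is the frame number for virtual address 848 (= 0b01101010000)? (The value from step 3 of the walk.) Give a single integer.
Answer: 35

Derivation:
vaddr = 848: l1_idx=3, l2_idx=2
L1[3] = 2; L2[2][2] = 35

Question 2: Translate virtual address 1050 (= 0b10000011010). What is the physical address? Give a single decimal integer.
Answer: 2490

Derivation:
vaddr = 1050 = 0b10000011010
Split: l1_idx=4, l2_idx=0, offset=26
L1[4] = 0
L2[0][0] = 77
paddr = 77 * 32 + 26 = 2490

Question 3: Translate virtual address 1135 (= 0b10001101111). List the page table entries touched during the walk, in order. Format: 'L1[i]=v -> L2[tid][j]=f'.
vaddr = 1135 = 0b10001101111
Split: l1_idx=4, l2_idx=3, offset=15

Answer: L1[4]=0 -> L2[0][3]=1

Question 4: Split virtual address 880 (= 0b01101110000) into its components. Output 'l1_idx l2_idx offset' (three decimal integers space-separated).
Answer: 3 3 16

Derivation:
vaddr = 880 = 0b01101110000
  top 3 bits -> l1_idx = 3
  next 3 bits -> l2_idx = 3
  bottom 5 bits -> offset = 16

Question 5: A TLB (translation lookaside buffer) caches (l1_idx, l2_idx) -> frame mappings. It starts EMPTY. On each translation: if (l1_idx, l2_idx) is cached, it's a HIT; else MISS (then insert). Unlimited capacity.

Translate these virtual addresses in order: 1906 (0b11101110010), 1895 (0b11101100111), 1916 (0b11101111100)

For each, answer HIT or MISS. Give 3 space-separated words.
Answer: MISS HIT HIT

Derivation:
vaddr=1906: (7,3) not in TLB -> MISS, insert
vaddr=1895: (7,3) in TLB -> HIT
vaddr=1916: (7,3) in TLB -> HIT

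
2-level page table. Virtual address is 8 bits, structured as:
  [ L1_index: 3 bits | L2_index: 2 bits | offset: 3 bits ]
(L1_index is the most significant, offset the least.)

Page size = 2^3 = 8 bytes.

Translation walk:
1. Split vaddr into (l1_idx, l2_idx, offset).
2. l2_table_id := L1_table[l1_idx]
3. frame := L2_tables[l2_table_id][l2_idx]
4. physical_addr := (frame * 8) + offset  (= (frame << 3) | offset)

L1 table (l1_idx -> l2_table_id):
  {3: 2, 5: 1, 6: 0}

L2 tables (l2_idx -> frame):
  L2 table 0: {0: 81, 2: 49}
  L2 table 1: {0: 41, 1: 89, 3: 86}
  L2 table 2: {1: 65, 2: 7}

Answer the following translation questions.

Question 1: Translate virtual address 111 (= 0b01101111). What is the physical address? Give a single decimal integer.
vaddr = 111 = 0b01101111
Split: l1_idx=3, l2_idx=1, offset=7
L1[3] = 2
L2[2][1] = 65
paddr = 65 * 8 + 7 = 527

Answer: 527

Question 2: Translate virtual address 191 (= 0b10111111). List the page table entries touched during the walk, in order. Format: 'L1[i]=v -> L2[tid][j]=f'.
vaddr = 191 = 0b10111111
Split: l1_idx=5, l2_idx=3, offset=7

Answer: L1[5]=1 -> L2[1][3]=86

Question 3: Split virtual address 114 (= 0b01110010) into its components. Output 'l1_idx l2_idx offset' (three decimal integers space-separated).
vaddr = 114 = 0b01110010
  top 3 bits -> l1_idx = 3
  next 2 bits -> l2_idx = 2
  bottom 3 bits -> offset = 2

Answer: 3 2 2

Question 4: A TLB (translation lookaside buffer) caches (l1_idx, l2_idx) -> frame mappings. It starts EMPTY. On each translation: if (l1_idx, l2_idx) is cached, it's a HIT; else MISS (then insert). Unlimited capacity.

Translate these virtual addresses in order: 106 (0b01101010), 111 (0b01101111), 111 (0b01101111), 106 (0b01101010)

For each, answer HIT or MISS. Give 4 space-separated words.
vaddr=106: (3,1) not in TLB -> MISS, insert
vaddr=111: (3,1) in TLB -> HIT
vaddr=111: (3,1) in TLB -> HIT
vaddr=106: (3,1) in TLB -> HIT

Answer: MISS HIT HIT HIT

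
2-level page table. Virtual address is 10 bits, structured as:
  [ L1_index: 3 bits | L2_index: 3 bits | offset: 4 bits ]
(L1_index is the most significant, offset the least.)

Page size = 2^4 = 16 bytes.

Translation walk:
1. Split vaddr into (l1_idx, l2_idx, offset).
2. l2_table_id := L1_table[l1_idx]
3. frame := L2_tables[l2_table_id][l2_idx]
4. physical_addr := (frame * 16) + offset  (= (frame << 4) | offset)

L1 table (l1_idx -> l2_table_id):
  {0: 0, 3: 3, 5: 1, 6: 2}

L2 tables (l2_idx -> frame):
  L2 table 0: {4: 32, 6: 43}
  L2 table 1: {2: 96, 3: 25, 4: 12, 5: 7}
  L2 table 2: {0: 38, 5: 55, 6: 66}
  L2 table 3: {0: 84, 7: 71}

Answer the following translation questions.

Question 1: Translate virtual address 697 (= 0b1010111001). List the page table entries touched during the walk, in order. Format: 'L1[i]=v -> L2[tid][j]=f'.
Answer: L1[5]=1 -> L2[1][3]=25

Derivation:
vaddr = 697 = 0b1010111001
Split: l1_idx=5, l2_idx=3, offset=9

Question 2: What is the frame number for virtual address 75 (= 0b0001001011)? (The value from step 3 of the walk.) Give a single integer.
vaddr = 75: l1_idx=0, l2_idx=4
L1[0] = 0; L2[0][4] = 32

Answer: 32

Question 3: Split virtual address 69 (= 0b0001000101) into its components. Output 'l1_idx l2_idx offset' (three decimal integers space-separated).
vaddr = 69 = 0b0001000101
  top 3 bits -> l1_idx = 0
  next 3 bits -> l2_idx = 4
  bottom 4 bits -> offset = 5

Answer: 0 4 5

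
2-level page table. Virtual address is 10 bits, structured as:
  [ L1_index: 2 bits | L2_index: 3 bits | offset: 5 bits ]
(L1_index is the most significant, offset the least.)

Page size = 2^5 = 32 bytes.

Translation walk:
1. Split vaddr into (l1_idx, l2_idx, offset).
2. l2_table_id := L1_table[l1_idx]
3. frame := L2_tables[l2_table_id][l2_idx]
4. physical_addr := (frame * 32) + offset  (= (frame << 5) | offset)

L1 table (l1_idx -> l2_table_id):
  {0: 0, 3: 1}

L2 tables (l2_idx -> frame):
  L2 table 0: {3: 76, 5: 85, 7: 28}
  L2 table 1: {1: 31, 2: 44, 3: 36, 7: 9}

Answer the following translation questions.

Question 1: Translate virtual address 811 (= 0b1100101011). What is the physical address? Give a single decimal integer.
vaddr = 811 = 0b1100101011
Split: l1_idx=3, l2_idx=1, offset=11
L1[3] = 1
L2[1][1] = 31
paddr = 31 * 32 + 11 = 1003

Answer: 1003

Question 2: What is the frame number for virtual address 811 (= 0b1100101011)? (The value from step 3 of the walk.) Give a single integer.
Answer: 31

Derivation:
vaddr = 811: l1_idx=3, l2_idx=1
L1[3] = 1; L2[1][1] = 31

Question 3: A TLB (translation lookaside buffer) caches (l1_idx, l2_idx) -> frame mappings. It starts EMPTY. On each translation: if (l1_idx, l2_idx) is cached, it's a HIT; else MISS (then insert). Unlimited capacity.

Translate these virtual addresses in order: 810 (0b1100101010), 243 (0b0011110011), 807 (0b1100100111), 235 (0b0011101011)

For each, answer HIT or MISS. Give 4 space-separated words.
vaddr=810: (3,1) not in TLB -> MISS, insert
vaddr=243: (0,7) not in TLB -> MISS, insert
vaddr=807: (3,1) in TLB -> HIT
vaddr=235: (0,7) in TLB -> HIT

Answer: MISS MISS HIT HIT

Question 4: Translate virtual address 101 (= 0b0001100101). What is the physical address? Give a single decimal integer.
vaddr = 101 = 0b0001100101
Split: l1_idx=0, l2_idx=3, offset=5
L1[0] = 0
L2[0][3] = 76
paddr = 76 * 32 + 5 = 2437

Answer: 2437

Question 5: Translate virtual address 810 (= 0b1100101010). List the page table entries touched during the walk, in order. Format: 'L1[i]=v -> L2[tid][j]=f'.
vaddr = 810 = 0b1100101010
Split: l1_idx=3, l2_idx=1, offset=10

Answer: L1[3]=1 -> L2[1][1]=31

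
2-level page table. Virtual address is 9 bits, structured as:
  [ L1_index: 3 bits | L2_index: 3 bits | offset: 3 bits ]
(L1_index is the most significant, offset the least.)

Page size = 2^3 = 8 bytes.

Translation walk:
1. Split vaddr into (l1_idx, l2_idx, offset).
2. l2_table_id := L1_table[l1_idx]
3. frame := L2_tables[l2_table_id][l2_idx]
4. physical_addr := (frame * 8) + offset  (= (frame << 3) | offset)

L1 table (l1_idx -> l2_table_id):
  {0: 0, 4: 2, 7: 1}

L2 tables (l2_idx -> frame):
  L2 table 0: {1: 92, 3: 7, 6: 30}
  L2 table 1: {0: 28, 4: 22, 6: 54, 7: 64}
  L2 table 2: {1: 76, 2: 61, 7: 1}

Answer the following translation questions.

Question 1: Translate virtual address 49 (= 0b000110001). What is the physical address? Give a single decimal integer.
vaddr = 49 = 0b000110001
Split: l1_idx=0, l2_idx=6, offset=1
L1[0] = 0
L2[0][6] = 30
paddr = 30 * 8 + 1 = 241

Answer: 241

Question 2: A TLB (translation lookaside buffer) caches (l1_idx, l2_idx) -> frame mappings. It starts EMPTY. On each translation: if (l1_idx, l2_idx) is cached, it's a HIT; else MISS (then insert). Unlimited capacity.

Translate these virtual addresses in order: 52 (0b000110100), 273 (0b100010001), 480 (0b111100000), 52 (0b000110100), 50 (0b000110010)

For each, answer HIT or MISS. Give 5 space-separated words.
vaddr=52: (0,6) not in TLB -> MISS, insert
vaddr=273: (4,2) not in TLB -> MISS, insert
vaddr=480: (7,4) not in TLB -> MISS, insert
vaddr=52: (0,6) in TLB -> HIT
vaddr=50: (0,6) in TLB -> HIT

Answer: MISS MISS MISS HIT HIT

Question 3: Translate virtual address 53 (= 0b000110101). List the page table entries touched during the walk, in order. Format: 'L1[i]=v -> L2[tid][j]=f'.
vaddr = 53 = 0b000110101
Split: l1_idx=0, l2_idx=6, offset=5

Answer: L1[0]=0 -> L2[0][6]=30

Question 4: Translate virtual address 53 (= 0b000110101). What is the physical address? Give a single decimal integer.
Answer: 245

Derivation:
vaddr = 53 = 0b000110101
Split: l1_idx=0, l2_idx=6, offset=5
L1[0] = 0
L2[0][6] = 30
paddr = 30 * 8 + 5 = 245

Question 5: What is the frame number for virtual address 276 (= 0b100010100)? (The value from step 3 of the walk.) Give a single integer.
Answer: 61

Derivation:
vaddr = 276: l1_idx=4, l2_idx=2
L1[4] = 2; L2[2][2] = 61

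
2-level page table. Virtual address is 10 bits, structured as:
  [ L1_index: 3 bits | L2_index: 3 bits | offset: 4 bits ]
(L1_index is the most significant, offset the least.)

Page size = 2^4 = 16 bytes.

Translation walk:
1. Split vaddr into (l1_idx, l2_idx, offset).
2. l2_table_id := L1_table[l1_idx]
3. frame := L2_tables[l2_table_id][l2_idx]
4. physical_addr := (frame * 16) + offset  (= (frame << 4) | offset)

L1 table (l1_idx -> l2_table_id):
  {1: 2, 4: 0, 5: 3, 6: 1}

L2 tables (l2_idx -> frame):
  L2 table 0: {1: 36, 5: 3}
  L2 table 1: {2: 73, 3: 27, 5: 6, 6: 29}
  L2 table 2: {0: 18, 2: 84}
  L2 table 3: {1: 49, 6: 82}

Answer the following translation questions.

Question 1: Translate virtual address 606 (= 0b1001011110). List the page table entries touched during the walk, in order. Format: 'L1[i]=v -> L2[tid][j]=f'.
vaddr = 606 = 0b1001011110
Split: l1_idx=4, l2_idx=5, offset=14

Answer: L1[4]=0 -> L2[0][5]=3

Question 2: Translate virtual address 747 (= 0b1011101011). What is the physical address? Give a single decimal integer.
Answer: 1323

Derivation:
vaddr = 747 = 0b1011101011
Split: l1_idx=5, l2_idx=6, offset=11
L1[5] = 3
L2[3][6] = 82
paddr = 82 * 16 + 11 = 1323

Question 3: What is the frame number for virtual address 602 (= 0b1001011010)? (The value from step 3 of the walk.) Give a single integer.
Answer: 3

Derivation:
vaddr = 602: l1_idx=4, l2_idx=5
L1[4] = 0; L2[0][5] = 3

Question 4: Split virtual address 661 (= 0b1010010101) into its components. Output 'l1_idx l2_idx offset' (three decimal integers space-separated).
vaddr = 661 = 0b1010010101
  top 3 bits -> l1_idx = 5
  next 3 bits -> l2_idx = 1
  bottom 4 bits -> offset = 5

Answer: 5 1 5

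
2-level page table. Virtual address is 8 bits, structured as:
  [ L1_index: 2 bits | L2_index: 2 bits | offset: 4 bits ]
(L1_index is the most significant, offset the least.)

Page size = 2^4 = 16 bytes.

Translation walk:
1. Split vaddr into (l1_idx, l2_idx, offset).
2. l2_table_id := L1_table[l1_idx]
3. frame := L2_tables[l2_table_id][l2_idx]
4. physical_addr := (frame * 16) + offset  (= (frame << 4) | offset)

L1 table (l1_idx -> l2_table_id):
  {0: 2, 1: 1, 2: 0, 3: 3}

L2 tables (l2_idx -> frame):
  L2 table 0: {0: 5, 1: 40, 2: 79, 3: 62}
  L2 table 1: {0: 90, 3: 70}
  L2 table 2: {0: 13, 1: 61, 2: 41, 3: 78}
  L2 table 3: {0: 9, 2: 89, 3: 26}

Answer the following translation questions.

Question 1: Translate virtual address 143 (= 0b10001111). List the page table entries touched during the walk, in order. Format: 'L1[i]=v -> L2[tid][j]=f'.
Answer: L1[2]=0 -> L2[0][0]=5

Derivation:
vaddr = 143 = 0b10001111
Split: l1_idx=2, l2_idx=0, offset=15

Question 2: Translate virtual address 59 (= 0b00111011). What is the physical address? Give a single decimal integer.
vaddr = 59 = 0b00111011
Split: l1_idx=0, l2_idx=3, offset=11
L1[0] = 2
L2[2][3] = 78
paddr = 78 * 16 + 11 = 1259

Answer: 1259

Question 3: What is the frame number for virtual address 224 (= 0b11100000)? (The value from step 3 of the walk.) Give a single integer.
vaddr = 224: l1_idx=3, l2_idx=2
L1[3] = 3; L2[3][2] = 89

Answer: 89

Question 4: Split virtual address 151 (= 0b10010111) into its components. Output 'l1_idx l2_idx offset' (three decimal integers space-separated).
Answer: 2 1 7

Derivation:
vaddr = 151 = 0b10010111
  top 2 bits -> l1_idx = 2
  next 2 bits -> l2_idx = 1
  bottom 4 bits -> offset = 7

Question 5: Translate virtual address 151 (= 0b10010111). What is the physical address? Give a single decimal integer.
vaddr = 151 = 0b10010111
Split: l1_idx=2, l2_idx=1, offset=7
L1[2] = 0
L2[0][1] = 40
paddr = 40 * 16 + 7 = 647

Answer: 647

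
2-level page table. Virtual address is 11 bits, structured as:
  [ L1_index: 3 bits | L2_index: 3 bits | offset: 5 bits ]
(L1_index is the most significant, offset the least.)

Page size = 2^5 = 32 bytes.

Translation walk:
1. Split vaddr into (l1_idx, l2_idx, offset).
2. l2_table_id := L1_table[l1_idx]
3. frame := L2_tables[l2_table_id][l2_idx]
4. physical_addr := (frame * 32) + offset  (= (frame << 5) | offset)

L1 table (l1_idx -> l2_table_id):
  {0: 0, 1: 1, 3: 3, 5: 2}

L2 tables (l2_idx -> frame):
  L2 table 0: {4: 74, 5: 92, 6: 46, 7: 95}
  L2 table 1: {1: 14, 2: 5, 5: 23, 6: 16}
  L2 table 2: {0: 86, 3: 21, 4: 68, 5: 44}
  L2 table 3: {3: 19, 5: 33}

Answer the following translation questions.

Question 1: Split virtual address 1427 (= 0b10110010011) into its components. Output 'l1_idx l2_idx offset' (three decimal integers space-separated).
vaddr = 1427 = 0b10110010011
  top 3 bits -> l1_idx = 5
  next 3 bits -> l2_idx = 4
  bottom 5 bits -> offset = 19

Answer: 5 4 19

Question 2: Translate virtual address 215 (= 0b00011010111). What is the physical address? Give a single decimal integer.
Answer: 1495

Derivation:
vaddr = 215 = 0b00011010111
Split: l1_idx=0, l2_idx=6, offset=23
L1[0] = 0
L2[0][6] = 46
paddr = 46 * 32 + 23 = 1495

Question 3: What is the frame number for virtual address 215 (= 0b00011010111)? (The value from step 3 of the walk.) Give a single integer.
vaddr = 215: l1_idx=0, l2_idx=6
L1[0] = 0; L2[0][6] = 46

Answer: 46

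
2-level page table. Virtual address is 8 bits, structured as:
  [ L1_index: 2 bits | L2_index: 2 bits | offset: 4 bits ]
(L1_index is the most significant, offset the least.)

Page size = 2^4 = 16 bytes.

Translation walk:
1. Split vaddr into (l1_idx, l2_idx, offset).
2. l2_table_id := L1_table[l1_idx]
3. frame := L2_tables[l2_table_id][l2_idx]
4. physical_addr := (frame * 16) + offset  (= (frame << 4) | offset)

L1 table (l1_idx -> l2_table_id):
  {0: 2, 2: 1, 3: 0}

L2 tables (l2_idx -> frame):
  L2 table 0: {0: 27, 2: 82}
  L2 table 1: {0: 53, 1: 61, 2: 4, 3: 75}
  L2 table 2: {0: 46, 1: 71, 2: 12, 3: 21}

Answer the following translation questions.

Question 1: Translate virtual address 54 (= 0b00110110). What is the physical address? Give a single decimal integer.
Answer: 342

Derivation:
vaddr = 54 = 0b00110110
Split: l1_idx=0, l2_idx=3, offset=6
L1[0] = 2
L2[2][3] = 21
paddr = 21 * 16 + 6 = 342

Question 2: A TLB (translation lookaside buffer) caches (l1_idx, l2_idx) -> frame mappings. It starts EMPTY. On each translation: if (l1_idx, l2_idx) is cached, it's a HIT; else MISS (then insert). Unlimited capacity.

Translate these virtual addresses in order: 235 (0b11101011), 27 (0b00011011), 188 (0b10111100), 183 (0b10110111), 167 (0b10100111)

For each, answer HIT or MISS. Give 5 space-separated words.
vaddr=235: (3,2) not in TLB -> MISS, insert
vaddr=27: (0,1) not in TLB -> MISS, insert
vaddr=188: (2,3) not in TLB -> MISS, insert
vaddr=183: (2,3) in TLB -> HIT
vaddr=167: (2,2) not in TLB -> MISS, insert

Answer: MISS MISS MISS HIT MISS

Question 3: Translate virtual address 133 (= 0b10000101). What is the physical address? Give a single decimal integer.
Answer: 853

Derivation:
vaddr = 133 = 0b10000101
Split: l1_idx=2, l2_idx=0, offset=5
L1[2] = 1
L2[1][0] = 53
paddr = 53 * 16 + 5 = 853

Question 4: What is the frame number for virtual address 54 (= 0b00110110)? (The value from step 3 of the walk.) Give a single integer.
vaddr = 54: l1_idx=0, l2_idx=3
L1[0] = 2; L2[2][3] = 21

Answer: 21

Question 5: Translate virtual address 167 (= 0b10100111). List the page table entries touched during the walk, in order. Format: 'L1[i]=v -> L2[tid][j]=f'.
vaddr = 167 = 0b10100111
Split: l1_idx=2, l2_idx=2, offset=7

Answer: L1[2]=1 -> L2[1][2]=4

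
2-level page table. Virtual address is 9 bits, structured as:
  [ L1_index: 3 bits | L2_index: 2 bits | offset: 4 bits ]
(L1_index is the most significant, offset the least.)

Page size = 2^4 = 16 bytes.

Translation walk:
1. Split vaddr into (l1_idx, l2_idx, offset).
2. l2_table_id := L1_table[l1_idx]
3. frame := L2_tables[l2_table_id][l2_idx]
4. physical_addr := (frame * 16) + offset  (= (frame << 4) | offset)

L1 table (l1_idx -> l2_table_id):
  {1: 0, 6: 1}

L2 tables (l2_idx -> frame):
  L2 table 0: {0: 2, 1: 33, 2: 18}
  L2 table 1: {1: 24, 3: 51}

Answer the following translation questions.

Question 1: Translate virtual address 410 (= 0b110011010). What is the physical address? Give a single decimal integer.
Answer: 394

Derivation:
vaddr = 410 = 0b110011010
Split: l1_idx=6, l2_idx=1, offset=10
L1[6] = 1
L2[1][1] = 24
paddr = 24 * 16 + 10 = 394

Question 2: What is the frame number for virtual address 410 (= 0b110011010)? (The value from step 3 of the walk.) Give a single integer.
vaddr = 410: l1_idx=6, l2_idx=1
L1[6] = 1; L2[1][1] = 24

Answer: 24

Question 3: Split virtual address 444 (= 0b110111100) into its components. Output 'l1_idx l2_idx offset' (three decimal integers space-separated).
Answer: 6 3 12

Derivation:
vaddr = 444 = 0b110111100
  top 3 bits -> l1_idx = 6
  next 2 bits -> l2_idx = 3
  bottom 4 bits -> offset = 12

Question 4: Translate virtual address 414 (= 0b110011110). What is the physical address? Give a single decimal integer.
Answer: 398

Derivation:
vaddr = 414 = 0b110011110
Split: l1_idx=6, l2_idx=1, offset=14
L1[6] = 1
L2[1][1] = 24
paddr = 24 * 16 + 14 = 398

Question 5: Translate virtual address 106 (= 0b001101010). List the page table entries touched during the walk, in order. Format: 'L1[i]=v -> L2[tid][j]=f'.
Answer: L1[1]=0 -> L2[0][2]=18

Derivation:
vaddr = 106 = 0b001101010
Split: l1_idx=1, l2_idx=2, offset=10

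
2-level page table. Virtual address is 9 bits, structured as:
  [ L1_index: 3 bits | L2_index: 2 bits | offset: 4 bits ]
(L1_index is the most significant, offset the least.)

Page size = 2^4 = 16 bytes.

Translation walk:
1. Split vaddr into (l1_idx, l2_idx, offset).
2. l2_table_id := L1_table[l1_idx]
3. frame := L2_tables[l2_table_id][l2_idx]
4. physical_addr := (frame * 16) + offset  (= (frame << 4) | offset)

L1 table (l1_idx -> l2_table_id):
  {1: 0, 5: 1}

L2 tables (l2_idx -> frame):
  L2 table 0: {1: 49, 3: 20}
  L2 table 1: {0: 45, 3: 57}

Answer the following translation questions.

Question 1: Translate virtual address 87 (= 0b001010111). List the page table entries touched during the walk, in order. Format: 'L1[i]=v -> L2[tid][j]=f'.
Answer: L1[1]=0 -> L2[0][1]=49

Derivation:
vaddr = 87 = 0b001010111
Split: l1_idx=1, l2_idx=1, offset=7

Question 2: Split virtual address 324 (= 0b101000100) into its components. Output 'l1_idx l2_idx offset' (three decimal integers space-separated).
Answer: 5 0 4

Derivation:
vaddr = 324 = 0b101000100
  top 3 bits -> l1_idx = 5
  next 2 bits -> l2_idx = 0
  bottom 4 bits -> offset = 4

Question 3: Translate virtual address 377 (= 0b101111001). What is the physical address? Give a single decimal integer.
Answer: 921

Derivation:
vaddr = 377 = 0b101111001
Split: l1_idx=5, l2_idx=3, offset=9
L1[5] = 1
L2[1][3] = 57
paddr = 57 * 16 + 9 = 921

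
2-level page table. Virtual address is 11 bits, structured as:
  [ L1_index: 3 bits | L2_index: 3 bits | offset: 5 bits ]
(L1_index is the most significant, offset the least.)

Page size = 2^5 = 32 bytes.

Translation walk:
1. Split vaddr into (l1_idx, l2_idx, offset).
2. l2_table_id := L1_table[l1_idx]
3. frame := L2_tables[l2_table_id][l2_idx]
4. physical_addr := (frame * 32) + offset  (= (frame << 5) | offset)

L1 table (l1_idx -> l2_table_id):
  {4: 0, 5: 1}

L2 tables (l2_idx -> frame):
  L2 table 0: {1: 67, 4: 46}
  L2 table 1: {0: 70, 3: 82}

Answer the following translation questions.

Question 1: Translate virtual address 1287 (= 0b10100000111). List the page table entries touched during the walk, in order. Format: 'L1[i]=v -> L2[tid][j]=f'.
vaddr = 1287 = 0b10100000111
Split: l1_idx=5, l2_idx=0, offset=7

Answer: L1[5]=1 -> L2[1][0]=70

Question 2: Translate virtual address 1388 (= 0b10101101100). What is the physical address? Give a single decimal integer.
vaddr = 1388 = 0b10101101100
Split: l1_idx=5, l2_idx=3, offset=12
L1[5] = 1
L2[1][3] = 82
paddr = 82 * 32 + 12 = 2636

Answer: 2636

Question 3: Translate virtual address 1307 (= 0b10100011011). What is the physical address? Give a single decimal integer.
vaddr = 1307 = 0b10100011011
Split: l1_idx=5, l2_idx=0, offset=27
L1[5] = 1
L2[1][0] = 70
paddr = 70 * 32 + 27 = 2267

Answer: 2267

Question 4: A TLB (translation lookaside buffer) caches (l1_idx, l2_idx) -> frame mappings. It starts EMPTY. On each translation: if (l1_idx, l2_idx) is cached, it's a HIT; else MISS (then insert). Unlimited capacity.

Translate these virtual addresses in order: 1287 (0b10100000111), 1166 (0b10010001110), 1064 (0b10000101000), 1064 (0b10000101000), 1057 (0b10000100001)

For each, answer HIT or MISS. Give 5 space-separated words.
vaddr=1287: (5,0) not in TLB -> MISS, insert
vaddr=1166: (4,4) not in TLB -> MISS, insert
vaddr=1064: (4,1) not in TLB -> MISS, insert
vaddr=1064: (4,1) in TLB -> HIT
vaddr=1057: (4,1) in TLB -> HIT

Answer: MISS MISS MISS HIT HIT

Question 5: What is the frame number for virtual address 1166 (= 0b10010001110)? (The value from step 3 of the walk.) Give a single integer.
Answer: 46

Derivation:
vaddr = 1166: l1_idx=4, l2_idx=4
L1[4] = 0; L2[0][4] = 46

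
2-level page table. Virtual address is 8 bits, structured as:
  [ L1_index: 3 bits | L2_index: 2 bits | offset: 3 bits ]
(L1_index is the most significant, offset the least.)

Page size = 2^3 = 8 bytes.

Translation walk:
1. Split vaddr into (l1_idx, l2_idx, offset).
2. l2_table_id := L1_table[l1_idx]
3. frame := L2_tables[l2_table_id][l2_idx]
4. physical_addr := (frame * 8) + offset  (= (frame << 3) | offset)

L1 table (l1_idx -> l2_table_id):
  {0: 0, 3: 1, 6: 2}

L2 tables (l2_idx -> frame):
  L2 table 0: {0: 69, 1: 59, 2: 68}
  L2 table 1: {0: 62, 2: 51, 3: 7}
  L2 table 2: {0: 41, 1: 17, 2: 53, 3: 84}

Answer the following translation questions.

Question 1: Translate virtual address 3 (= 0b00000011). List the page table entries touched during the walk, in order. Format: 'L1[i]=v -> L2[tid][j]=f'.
Answer: L1[0]=0 -> L2[0][0]=69

Derivation:
vaddr = 3 = 0b00000011
Split: l1_idx=0, l2_idx=0, offset=3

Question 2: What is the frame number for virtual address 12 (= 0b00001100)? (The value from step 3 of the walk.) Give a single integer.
Answer: 59

Derivation:
vaddr = 12: l1_idx=0, l2_idx=1
L1[0] = 0; L2[0][1] = 59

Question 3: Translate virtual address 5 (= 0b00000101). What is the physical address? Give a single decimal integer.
Answer: 557

Derivation:
vaddr = 5 = 0b00000101
Split: l1_idx=0, l2_idx=0, offset=5
L1[0] = 0
L2[0][0] = 69
paddr = 69 * 8 + 5 = 557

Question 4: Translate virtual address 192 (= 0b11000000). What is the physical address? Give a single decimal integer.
vaddr = 192 = 0b11000000
Split: l1_idx=6, l2_idx=0, offset=0
L1[6] = 2
L2[2][0] = 41
paddr = 41 * 8 + 0 = 328

Answer: 328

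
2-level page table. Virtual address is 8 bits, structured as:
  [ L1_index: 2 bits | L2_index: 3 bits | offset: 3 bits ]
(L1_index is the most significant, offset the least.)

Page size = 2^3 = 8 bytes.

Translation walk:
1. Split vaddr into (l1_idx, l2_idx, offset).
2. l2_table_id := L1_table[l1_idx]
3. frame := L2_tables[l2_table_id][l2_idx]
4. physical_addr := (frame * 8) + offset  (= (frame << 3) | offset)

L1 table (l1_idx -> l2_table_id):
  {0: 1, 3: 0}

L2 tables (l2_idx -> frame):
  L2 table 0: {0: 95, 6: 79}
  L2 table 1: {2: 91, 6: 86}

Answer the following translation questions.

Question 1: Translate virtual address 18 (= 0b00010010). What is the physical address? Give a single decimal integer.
vaddr = 18 = 0b00010010
Split: l1_idx=0, l2_idx=2, offset=2
L1[0] = 1
L2[1][2] = 91
paddr = 91 * 8 + 2 = 730

Answer: 730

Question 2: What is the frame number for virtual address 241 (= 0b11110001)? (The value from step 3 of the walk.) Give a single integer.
vaddr = 241: l1_idx=3, l2_idx=6
L1[3] = 0; L2[0][6] = 79

Answer: 79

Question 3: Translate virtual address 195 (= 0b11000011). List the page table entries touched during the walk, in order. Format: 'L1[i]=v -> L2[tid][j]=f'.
vaddr = 195 = 0b11000011
Split: l1_idx=3, l2_idx=0, offset=3

Answer: L1[3]=0 -> L2[0][0]=95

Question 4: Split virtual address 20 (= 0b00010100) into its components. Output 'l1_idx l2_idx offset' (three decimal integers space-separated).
vaddr = 20 = 0b00010100
  top 2 bits -> l1_idx = 0
  next 3 bits -> l2_idx = 2
  bottom 3 bits -> offset = 4

Answer: 0 2 4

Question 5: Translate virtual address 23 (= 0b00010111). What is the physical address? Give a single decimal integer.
Answer: 735

Derivation:
vaddr = 23 = 0b00010111
Split: l1_idx=0, l2_idx=2, offset=7
L1[0] = 1
L2[1][2] = 91
paddr = 91 * 8 + 7 = 735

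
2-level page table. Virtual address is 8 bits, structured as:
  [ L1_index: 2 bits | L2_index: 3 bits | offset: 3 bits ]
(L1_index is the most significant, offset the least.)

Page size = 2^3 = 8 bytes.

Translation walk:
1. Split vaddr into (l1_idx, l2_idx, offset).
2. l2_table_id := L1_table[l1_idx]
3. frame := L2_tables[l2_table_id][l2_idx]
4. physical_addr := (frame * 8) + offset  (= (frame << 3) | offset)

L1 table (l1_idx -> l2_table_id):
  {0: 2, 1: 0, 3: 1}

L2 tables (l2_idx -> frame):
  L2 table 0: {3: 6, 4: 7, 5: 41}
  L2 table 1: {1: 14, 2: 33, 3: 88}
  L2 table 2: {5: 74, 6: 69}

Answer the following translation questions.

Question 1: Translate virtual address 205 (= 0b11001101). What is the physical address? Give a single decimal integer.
Answer: 117

Derivation:
vaddr = 205 = 0b11001101
Split: l1_idx=3, l2_idx=1, offset=5
L1[3] = 1
L2[1][1] = 14
paddr = 14 * 8 + 5 = 117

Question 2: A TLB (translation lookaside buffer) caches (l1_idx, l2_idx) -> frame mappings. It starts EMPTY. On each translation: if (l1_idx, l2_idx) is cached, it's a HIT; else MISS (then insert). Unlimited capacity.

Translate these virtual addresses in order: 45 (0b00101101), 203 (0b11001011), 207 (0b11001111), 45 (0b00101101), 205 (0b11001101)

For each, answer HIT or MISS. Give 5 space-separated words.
Answer: MISS MISS HIT HIT HIT

Derivation:
vaddr=45: (0,5) not in TLB -> MISS, insert
vaddr=203: (3,1) not in TLB -> MISS, insert
vaddr=207: (3,1) in TLB -> HIT
vaddr=45: (0,5) in TLB -> HIT
vaddr=205: (3,1) in TLB -> HIT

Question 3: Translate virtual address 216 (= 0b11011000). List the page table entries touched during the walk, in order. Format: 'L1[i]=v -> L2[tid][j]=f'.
vaddr = 216 = 0b11011000
Split: l1_idx=3, l2_idx=3, offset=0

Answer: L1[3]=1 -> L2[1][3]=88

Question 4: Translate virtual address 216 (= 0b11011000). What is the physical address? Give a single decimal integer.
Answer: 704

Derivation:
vaddr = 216 = 0b11011000
Split: l1_idx=3, l2_idx=3, offset=0
L1[3] = 1
L2[1][3] = 88
paddr = 88 * 8 + 0 = 704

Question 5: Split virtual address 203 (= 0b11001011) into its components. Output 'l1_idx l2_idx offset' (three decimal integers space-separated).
Answer: 3 1 3

Derivation:
vaddr = 203 = 0b11001011
  top 2 bits -> l1_idx = 3
  next 3 bits -> l2_idx = 1
  bottom 3 bits -> offset = 3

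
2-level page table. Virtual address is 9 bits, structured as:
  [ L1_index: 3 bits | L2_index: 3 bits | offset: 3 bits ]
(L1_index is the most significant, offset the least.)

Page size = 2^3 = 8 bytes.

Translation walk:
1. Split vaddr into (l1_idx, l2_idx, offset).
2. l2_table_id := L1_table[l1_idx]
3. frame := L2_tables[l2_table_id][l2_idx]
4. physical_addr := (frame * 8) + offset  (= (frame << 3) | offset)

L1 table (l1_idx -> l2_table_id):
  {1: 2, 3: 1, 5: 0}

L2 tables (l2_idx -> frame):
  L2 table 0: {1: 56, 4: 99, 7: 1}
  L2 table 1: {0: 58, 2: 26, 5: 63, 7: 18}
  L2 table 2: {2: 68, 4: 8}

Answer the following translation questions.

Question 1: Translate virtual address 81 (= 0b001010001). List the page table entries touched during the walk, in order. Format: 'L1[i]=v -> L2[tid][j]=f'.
vaddr = 81 = 0b001010001
Split: l1_idx=1, l2_idx=2, offset=1

Answer: L1[1]=2 -> L2[2][2]=68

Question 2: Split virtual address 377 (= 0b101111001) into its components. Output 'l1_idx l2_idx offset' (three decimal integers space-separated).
Answer: 5 7 1

Derivation:
vaddr = 377 = 0b101111001
  top 3 bits -> l1_idx = 5
  next 3 bits -> l2_idx = 7
  bottom 3 bits -> offset = 1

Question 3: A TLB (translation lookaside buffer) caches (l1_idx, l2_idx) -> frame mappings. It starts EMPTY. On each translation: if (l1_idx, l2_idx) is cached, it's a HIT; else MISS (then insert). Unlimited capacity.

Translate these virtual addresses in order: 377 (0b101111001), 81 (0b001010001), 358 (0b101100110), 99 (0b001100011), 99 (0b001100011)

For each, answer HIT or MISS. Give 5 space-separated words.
vaddr=377: (5,7) not in TLB -> MISS, insert
vaddr=81: (1,2) not in TLB -> MISS, insert
vaddr=358: (5,4) not in TLB -> MISS, insert
vaddr=99: (1,4) not in TLB -> MISS, insert
vaddr=99: (1,4) in TLB -> HIT

Answer: MISS MISS MISS MISS HIT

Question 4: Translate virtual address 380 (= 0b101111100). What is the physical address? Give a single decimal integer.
vaddr = 380 = 0b101111100
Split: l1_idx=5, l2_idx=7, offset=4
L1[5] = 0
L2[0][7] = 1
paddr = 1 * 8 + 4 = 12

Answer: 12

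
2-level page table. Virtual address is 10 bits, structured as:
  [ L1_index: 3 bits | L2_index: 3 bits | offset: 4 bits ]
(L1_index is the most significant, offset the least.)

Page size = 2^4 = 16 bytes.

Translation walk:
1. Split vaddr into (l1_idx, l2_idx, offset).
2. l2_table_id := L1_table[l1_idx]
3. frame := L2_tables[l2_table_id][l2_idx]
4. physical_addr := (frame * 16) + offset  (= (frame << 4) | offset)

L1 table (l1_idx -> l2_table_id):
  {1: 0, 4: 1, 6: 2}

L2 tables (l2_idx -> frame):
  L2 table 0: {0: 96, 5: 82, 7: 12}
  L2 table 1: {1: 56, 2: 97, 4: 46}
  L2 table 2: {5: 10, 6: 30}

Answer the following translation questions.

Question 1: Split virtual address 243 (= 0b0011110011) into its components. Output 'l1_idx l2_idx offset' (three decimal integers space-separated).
Answer: 1 7 3

Derivation:
vaddr = 243 = 0b0011110011
  top 3 bits -> l1_idx = 1
  next 3 bits -> l2_idx = 7
  bottom 4 bits -> offset = 3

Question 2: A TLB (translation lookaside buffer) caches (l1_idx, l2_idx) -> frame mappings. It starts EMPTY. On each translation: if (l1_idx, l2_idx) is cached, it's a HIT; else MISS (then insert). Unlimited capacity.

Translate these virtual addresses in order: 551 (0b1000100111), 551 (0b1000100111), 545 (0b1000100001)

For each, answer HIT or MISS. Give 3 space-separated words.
vaddr=551: (4,2) not in TLB -> MISS, insert
vaddr=551: (4,2) in TLB -> HIT
vaddr=545: (4,2) in TLB -> HIT

Answer: MISS HIT HIT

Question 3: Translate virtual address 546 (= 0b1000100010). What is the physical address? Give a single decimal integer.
vaddr = 546 = 0b1000100010
Split: l1_idx=4, l2_idx=2, offset=2
L1[4] = 1
L2[1][2] = 97
paddr = 97 * 16 + 2 = 1554

Answer: 1554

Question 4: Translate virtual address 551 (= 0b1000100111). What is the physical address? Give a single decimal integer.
vaddr = 551 = 0b1000100111
Split: l1_idx=4, l2_idx=2, offset=7
L1[4] = 1
L2[1][2] = 97
paddr = 97 * 16 + 7 = 1559

Answer: 1559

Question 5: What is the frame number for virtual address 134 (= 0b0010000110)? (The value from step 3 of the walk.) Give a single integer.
Answer: 96

Derivation:
vaddr = 134: l1_idx=1, l2_idx=0
L1[1] = 0; L2[0][0] = 96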